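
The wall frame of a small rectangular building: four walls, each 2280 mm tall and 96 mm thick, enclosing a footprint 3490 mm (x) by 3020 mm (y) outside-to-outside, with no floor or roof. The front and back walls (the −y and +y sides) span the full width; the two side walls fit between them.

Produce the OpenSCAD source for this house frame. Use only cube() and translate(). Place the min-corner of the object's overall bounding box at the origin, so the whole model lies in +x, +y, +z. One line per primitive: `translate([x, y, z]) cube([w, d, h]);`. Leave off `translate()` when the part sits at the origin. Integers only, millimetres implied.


cube([3490, 96, 2280]);
translate([0, 2924, 0]) cube([3490, 96, 2280]);
translate([0, 96, 0]) cube([96, 2828, 2280]);
translate([3394, 96, 0]) cube([96, 2828, 2280]);


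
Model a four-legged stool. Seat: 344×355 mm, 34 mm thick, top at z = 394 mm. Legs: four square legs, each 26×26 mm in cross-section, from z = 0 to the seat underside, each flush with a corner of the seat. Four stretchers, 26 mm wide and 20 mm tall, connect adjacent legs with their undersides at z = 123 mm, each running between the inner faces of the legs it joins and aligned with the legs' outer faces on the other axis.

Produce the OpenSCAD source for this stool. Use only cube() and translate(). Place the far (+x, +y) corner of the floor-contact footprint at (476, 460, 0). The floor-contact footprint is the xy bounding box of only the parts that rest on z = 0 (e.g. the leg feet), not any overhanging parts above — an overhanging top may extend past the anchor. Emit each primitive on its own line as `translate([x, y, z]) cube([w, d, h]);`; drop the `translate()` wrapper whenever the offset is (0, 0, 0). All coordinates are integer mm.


translate([132, 105, 360]) cube([344, 355, 34]);
translate([132, 105, 0]) cube([26, 26, 360]);
translate([450, 105, 0]) cube([26, 26, 360]);
translate([132, 434, 0]) cube([26, 26, 360]);
translate([450, 434, 0]) cube([26, 26, 360]);
translate([158, 105, 123]) cube([292, 26, 20]);
translate([158, 434, 123]) cube([292, 26, 20]);
translate([132, 131, 123]) cube([26, 303, 20]);
translate([450, 131, 123]) cube([26, 303, 20]);


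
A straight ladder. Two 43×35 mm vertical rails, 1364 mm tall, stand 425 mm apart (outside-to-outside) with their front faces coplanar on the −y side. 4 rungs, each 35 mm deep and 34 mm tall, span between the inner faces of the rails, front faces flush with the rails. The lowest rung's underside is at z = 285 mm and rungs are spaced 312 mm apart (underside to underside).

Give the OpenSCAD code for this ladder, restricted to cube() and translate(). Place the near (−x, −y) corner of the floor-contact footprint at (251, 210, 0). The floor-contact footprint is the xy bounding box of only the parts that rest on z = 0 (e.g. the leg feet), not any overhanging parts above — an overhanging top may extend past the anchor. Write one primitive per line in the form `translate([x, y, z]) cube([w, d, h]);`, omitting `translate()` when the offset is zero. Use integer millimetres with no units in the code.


// rung span = 425 - 2*43 = 339
// rung[k] z = 285 + k*312
translate([251, 210, 0]) cube([43, 35, 1364]);
translate([633, 210, 0]) cube([43, 35, 1364]);
translate([294, 210, 285]) cube([339, 35, 34]);
translate([294, 210, 597]) cube([339, 35, 34]);
translate([294, 210, 909]) cube([339, 35, 34]);
translate([294, 210, 1221]) cube([339, 35, 34]);


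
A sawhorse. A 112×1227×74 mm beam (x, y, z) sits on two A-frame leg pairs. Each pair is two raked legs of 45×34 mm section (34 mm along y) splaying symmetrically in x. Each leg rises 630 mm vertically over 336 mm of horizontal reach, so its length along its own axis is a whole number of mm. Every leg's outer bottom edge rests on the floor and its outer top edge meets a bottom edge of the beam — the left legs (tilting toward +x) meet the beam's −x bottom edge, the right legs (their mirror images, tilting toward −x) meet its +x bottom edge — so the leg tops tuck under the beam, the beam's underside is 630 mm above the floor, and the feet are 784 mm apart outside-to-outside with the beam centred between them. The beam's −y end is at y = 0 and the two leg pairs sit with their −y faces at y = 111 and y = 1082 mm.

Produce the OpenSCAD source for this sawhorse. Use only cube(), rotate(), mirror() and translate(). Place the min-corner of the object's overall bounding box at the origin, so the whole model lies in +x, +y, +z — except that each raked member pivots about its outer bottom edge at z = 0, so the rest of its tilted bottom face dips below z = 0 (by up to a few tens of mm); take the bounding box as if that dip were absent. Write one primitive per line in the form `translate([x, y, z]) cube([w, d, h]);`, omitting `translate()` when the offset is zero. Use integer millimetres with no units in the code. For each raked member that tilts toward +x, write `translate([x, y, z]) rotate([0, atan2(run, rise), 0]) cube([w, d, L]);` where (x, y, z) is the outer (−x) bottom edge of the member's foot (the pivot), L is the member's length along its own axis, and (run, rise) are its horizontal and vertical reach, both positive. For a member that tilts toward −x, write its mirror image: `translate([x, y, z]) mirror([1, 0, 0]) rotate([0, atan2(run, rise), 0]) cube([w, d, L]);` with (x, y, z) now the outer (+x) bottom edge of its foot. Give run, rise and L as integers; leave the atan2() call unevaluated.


translate([336, 0, 630]) cube([112, 1227, 74]);
translate([0, 111, 0]) rotate([0, atan2(336, 630), 0]) cube([45, 34, 714]);
translate([784, 111, 0]) mirror([1, 0, 0]) rotate([0, atan2(336, 630), 0]) cube([45, 34, 714]);
translate([0, 1082, 0]) rotate([0, atan2(336, 630), 0]) cube([45, 34, 714]);
translate([784, 1082, 0]) mirror([1, 0, 0]) rotate([0, atan2(336, 630), 0]) cube([45, 34, 714]);


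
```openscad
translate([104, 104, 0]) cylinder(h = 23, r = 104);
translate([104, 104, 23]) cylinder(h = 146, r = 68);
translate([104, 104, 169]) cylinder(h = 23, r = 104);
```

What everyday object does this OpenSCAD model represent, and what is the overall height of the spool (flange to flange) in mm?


A spool. The overall height is 192 mm.

Three coaxial cylinders, large–small–large — a spool. Two 23 mm flanges and a 146 mm core give 23 + 146 + 23 = 192 mm.


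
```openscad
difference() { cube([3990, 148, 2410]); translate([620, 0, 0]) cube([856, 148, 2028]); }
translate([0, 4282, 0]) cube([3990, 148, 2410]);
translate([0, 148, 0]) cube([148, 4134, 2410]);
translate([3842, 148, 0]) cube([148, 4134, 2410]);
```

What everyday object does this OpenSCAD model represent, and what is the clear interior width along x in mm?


A single room. The interior width is 3694 mm.

Four walls enclosing a rectangle with a door in the front wall — a room. Outside width 3990 minus two 148 mm walls gives 3694 mm.


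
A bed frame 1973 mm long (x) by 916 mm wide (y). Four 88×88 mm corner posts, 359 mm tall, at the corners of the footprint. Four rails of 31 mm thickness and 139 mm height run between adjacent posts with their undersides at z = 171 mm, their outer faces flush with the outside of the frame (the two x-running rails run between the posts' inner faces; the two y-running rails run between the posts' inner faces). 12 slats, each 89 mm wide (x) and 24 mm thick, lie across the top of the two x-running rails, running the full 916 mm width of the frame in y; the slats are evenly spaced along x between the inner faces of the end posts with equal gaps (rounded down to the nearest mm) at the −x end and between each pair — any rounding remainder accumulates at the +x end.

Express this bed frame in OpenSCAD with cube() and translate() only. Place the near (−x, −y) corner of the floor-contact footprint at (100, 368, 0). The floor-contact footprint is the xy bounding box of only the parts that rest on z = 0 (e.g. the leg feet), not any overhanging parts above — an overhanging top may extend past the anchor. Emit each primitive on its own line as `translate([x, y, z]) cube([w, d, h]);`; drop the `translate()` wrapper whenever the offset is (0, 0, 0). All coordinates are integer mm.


translate([100, 368, 0]) cube([88, 88, 359]);
translate([100, 1196, 0]) cube([88, 88, 359]);
translate([1985, 368, 0]) cube([88, 88, 359]);
translate([1985, 1196, 0]) cube([88, 88, 359]);
translate([188, 368, 171]) cube([1797, 31, 139]);
translate([188, 1253, 171]) cube([1797, 31, 139]);
translate([100, 456, 171]) cube([31, 740, 139]);
translate([2042, 456, 171]) cube([31, 740, 139]);
translate([244, 368, 310]) cube([89, 916, 24]);
translate([389, 368, 310]) cube([89, 916, 24]);
translate([534, 368, 310]) cube([89, 916, 24]);
translate([679, 368, 310]) cube([89, 916, 24]);
translate([824, 368, 310]) cube([89, 916, 24]);
translate([969, 368, 310]) cube([89, 916, 24]);
translate([1114, 368, 310]) cube([89, 916, 24]);
translate([1259, 368, 310]) cube([89, 916, 24]);
translate([1404, 368, 310]) cube([89, 916, 24]);
translate([1549, 368, 310]) cube([89, 916, 24]);
translate([1694, 368, 310]) cube([89, 916, 24]);
translate([1839, 368, 310]) cube([89, 916, 24]);


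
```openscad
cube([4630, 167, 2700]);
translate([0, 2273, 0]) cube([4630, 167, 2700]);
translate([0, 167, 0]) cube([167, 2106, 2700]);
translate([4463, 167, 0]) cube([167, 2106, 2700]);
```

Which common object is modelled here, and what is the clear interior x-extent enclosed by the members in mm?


A house (or room) frame. The interior width is 4296 mm.

Four 2700 mm walls enclosing a rectangle with no floor or roof — a room or house frame. Outside width is 4630 mm and wall thickness is 167 mm, so the interior width is 4630 − 2 × 167 = 4296 mm.


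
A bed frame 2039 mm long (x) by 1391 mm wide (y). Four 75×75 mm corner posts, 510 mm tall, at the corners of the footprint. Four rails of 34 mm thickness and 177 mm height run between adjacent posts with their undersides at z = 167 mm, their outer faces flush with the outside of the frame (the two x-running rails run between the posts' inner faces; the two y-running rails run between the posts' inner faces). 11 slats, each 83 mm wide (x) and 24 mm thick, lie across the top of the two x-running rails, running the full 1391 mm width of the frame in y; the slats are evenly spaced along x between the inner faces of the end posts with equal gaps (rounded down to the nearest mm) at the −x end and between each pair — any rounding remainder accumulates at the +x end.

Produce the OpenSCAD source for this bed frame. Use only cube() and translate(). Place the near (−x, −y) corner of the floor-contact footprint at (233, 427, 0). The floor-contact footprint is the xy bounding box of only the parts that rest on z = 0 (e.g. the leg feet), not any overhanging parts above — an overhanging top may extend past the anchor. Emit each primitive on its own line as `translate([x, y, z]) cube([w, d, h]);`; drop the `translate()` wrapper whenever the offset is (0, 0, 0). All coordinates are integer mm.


translate([233, 427, 0]) cube([75, 75, 510]);
translate([233, 1743, 0]) cube([75, 75, 510]);
translate([2197, 427, 0]) cube([75, 75, 510]);
translate([2197, 1743, 0]) cube([75, 75, 510]);
translate([308, 427, 167]) cube([1889, 34, 177]);
translate([308, 1784, 167]) cube([1889, 34, 177]);
translate([233, 502, 167]) cube([34, 1241, 177]);
translate([2238, 502, 167]) cube([34, 1241, 177]);
translate([389, 427, 344]) cube([83, 1391, 24]);
translate([553, 427, 344]) cube([83, 1391, 24]);
translate([717, 427, 344]) cube([83, 1391, 24]);
translate([881, 427, 344]) cube([83, 1391, 24]);
translate([1045, 427, 344]) cube([83, 1391, 24]);
translate([1209, 427, 344]) cube([83, 1391, 24]);
translate([1373, 427, 344]) cube([83, 1391, 24]);
translate([1537, 427, 344]) cube([83, 1391, 24]);
translate([1701, 427, 344]) cube([83, 1391, 24]);
translate([1865, 427, 344]) cube([83, 1391, 24]);
translate([2029, 427, 344]) cube([83, 1391, 24]);


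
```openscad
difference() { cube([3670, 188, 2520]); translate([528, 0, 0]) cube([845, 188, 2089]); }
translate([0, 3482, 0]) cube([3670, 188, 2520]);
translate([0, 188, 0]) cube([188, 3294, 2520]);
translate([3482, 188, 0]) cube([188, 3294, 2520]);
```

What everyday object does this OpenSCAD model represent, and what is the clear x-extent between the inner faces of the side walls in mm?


A single room. The interior width is 3294 mm.

Four walls enclosing a rectangle with a door in the front wall — a room. Outside width 3670 minus two 188 mm walls gives 3294 mm.


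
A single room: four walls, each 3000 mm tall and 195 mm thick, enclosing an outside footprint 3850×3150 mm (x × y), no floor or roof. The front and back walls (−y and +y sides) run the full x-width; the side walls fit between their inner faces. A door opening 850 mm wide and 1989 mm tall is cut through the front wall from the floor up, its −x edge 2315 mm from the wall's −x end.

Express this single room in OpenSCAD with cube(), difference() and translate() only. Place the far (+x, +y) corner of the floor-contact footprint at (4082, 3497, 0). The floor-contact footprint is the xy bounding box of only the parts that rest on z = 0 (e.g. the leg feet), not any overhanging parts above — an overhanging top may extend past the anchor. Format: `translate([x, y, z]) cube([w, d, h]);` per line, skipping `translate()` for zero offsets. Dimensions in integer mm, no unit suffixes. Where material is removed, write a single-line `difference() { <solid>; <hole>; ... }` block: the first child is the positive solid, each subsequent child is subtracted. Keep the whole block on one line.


difference() { translate([232, 347, 0]) cube([3850, 195, 3000]); translate([2547, 347, 0]) cube([850, 195, 1989]); }
translate([232, 3302, 0]) cube([3850, 195, 3000]);
translate([232, 542, 0]) cube([195, 2760, 3000]);
translate([3887, 542, 0]) cube([195, 2760, 3000]);


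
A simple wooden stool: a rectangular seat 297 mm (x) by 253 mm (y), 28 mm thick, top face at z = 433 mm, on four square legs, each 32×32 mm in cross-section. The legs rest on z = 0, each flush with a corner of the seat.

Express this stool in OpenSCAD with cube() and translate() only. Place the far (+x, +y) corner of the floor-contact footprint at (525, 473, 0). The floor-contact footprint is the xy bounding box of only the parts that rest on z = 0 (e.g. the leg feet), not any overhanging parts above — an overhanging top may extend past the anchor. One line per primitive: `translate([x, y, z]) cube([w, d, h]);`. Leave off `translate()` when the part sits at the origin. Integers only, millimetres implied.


// leg_h = 433 - 28 = 405
translate([228, 220, 405]) cube([297, 253, 28]);
translate([228, 220, 0]) cube([32, 32, 405]);
translate([493, 220, 0]) cube([32, 32, 405]);
translate([228, 441, 0]) cube([32, 32, 405]);
translate([493, 441, 0]) cube([32, 32, 405]);


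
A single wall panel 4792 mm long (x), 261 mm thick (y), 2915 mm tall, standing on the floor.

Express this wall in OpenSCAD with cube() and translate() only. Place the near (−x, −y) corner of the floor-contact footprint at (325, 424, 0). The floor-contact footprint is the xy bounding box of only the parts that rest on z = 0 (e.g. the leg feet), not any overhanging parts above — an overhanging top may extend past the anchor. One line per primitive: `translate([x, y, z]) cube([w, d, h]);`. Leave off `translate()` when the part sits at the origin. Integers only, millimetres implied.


translate([325, 424, 0]) cube([4792, 261, 2915]);


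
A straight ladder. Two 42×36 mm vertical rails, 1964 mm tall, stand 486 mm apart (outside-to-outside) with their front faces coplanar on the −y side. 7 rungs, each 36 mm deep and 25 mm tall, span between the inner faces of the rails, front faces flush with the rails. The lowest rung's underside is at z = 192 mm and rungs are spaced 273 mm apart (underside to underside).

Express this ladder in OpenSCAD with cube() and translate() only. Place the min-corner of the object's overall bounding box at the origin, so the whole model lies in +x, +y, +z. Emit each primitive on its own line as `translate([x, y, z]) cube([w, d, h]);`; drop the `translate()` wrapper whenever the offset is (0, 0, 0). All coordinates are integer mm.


cube([42, 36, 1964]);
translate([444, 0, 0]) cube([42, 36, 1964]);
translate([42, 0, 192]) cube([402, 36, 25]);
translate([42, 0, 465]) cube([402, 36, 25]);
translate([42, 0, 738]) cube([402, 36, 25]);
translate([42, 0, 1011]) cube([402, 36, 25]);
translate([42, 0, 1284]) cube([402, 36, 25]);
translate([42, 0, 1557]) cube([402, 36, 25]);
translate([42, 0, 1830]) cube([402, 36, 25]);


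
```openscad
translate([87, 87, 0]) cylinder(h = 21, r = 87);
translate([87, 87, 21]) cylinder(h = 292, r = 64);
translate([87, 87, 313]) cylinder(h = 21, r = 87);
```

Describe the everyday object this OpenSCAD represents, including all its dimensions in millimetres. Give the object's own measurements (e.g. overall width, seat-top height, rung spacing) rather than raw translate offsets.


A spool: two coaxial disc flanges of radius 87 mm and thickness 21 mm, joined by a core cylinder of radius 64 mm and height 292 mm. The lower flange rests on z = 0 and the three cylinders share a vertical axis.


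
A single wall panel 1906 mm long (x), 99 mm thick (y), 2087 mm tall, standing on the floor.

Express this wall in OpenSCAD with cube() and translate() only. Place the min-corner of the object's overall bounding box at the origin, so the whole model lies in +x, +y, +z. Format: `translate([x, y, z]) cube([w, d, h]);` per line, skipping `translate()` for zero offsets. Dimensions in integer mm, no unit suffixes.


cube([1906, 99, 2087]);


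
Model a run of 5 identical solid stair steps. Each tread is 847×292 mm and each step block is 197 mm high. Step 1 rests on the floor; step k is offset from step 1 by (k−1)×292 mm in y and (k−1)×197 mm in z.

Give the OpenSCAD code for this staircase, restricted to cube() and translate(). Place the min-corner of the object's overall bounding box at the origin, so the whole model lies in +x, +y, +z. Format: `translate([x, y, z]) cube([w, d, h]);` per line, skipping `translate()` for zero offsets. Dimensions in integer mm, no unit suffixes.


cube([847, 292, 197]);
translate([0, 292, 197]) cube([847, 292, 197]);
translate([0, 584, 394]) cube([847, 292, 197]);
translate([0, 876, 591]) cube([847, 292, 197]);
translate([0, 1168, 788]) cube([847, 292, 197]);


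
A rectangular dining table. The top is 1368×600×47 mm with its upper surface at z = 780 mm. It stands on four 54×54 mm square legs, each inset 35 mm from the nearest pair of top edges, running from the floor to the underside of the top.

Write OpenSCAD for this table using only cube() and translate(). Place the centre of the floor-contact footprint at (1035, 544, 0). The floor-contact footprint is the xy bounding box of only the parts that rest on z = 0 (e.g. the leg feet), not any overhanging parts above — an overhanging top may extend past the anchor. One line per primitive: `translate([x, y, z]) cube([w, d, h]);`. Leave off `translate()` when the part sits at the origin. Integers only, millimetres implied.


// leg_h = 780 - 47 = 733
translate([351, 244, 733]) cube([1368, 600, 47]);
translate([386, 279, 0]) cube([54, 54, 733]);
translate([1630, 279, 0]) cube([54, 54, 733]);
translate([386, 755, 0]) cube([54, 54, 733]);
translate([1630, 755, 0]) cube([54, 54, 733]);


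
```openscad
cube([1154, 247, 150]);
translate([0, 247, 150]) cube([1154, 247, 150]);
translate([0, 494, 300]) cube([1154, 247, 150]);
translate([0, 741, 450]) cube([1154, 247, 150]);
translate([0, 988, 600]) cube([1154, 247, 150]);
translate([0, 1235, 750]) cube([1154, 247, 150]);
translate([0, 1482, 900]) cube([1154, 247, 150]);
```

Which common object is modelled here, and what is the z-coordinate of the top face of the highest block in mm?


A staircase. The total rise is 1050 mm.

7 identical blocks, each offset up and back from the previous — a staircase. Each step is 150 mm tall and there are 7 of them, so the total rise is 7 × 150 = 1050 mm.


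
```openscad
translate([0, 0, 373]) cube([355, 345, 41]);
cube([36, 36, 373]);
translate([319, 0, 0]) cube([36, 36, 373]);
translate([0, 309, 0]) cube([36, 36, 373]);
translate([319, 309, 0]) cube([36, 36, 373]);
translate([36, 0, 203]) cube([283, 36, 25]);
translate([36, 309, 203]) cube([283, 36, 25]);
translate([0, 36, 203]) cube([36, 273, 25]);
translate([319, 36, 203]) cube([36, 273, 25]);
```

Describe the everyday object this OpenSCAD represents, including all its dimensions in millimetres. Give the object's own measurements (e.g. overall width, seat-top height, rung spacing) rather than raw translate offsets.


A four-legged stool. The seat is a 355×345×41 mm slab whose top surface is at z = 414 mm; four square legs, each 36×36 mm in cross-section, run from the floor (z = 0) to the underside of the seat, each flush with a corner of the seat. Four stretchers, 36 mm wide and 25 mm tall, connect adjacent legs with their undersides at z = 203 mm, each running between the inner faces of the legs it joins and aligned with the legs' outer faces on the other axis.


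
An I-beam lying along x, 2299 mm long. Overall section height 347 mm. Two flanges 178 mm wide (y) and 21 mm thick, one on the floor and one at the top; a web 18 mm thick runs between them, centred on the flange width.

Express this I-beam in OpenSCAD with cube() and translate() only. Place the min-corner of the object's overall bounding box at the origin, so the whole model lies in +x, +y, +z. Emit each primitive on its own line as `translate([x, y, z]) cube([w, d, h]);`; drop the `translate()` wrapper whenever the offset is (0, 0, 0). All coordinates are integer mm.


cube([2299, 178, 21]);
translate([0, 80, 21]) cube([2299, 18, 305]);
translate([0, 0, 326]) cube([2299, 178, 21]);


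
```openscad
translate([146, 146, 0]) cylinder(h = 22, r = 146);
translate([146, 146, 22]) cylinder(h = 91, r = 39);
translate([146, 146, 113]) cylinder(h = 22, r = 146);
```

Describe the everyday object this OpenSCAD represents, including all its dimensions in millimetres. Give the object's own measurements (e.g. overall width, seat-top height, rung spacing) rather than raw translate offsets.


A spool: two coaxial disc flanges of radius 146 mm and thickness 22 mm, joined by a core cylinder of radius 39 mm and height 91 mm. The lower flange rests on z = 0 and the three cylinders share a vertical axis.


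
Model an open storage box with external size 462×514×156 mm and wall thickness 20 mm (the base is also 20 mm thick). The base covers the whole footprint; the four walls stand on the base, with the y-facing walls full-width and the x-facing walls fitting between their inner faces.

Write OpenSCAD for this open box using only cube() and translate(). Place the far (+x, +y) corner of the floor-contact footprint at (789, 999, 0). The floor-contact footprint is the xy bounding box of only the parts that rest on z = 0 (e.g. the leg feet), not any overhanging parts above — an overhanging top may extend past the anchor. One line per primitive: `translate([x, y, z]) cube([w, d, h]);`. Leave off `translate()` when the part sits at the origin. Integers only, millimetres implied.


translate([327, 485, 0]) cube([462, 514, 20]);
translate([327, 485, 20]) cube([462, 20, 136]);
translate([327, 979, 20]) cube([462, 20, 136]);
translate([327, 505, 20]) cube([20, 474, 136]);
translate([769, 505, 20]) cube([20, 474, 136]);


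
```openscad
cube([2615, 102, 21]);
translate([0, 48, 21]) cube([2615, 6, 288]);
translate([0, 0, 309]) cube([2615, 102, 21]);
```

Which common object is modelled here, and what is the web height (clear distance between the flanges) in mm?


An I-beam. The web height is 288 mm.

Two wide flanges with a thin centred web — an I-beam. Overall 330 mm minus two 21 mm flanges gives a web of 330 − 2·21 = 288 mm.


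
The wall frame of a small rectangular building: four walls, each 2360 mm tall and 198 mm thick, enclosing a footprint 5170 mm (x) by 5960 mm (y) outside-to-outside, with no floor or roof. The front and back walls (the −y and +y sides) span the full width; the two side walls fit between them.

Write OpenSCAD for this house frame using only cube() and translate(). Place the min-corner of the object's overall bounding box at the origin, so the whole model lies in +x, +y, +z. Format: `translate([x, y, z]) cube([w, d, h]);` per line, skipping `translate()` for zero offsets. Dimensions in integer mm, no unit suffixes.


cube([5170, 198, 2360]);
translate([0, 5762, 0]) cube([5170, 198, 2360]);
translate([0, 198, 0]) cube([198, 5564, 2360]);
translate([4972, 198, 0]) cube([198, 5564, 2360]);


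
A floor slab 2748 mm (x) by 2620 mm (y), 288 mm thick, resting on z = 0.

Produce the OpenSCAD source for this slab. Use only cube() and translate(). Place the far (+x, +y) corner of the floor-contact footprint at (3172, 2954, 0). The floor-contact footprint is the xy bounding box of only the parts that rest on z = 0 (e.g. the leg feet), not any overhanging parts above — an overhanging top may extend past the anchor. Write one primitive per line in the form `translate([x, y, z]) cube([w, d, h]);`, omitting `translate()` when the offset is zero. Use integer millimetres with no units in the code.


translate([424, 334, 0]) cube([2748, 2620, 288]);


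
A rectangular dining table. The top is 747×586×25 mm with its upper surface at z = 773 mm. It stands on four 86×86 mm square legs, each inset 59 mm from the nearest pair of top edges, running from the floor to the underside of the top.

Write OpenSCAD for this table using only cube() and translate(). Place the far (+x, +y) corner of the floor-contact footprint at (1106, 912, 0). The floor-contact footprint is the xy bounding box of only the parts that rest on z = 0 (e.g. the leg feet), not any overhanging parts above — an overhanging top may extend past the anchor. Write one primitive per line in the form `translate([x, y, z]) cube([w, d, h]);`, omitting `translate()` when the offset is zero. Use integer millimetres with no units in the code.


translate([418, 385, 748]) cube([747, 586, 25]);
translate([477, 444, 0]) cube([86, 86, 748]);
translate([1020, 444, 0]) cube([86, 86, 748]);
translate([477, 826, 0]) cube([86, 86, 748]);
translate([1020, 826, 0]) cube([86, 86, 748]);


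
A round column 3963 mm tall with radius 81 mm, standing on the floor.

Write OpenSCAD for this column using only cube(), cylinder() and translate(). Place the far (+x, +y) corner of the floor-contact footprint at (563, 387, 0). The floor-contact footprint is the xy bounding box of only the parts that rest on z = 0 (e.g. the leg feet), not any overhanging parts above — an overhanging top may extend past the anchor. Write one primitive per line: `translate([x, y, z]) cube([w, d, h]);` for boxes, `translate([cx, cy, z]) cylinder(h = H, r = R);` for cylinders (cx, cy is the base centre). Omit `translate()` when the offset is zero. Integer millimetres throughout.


translate([482, 306, 0]) cylinder(h = 3963, r = 81);


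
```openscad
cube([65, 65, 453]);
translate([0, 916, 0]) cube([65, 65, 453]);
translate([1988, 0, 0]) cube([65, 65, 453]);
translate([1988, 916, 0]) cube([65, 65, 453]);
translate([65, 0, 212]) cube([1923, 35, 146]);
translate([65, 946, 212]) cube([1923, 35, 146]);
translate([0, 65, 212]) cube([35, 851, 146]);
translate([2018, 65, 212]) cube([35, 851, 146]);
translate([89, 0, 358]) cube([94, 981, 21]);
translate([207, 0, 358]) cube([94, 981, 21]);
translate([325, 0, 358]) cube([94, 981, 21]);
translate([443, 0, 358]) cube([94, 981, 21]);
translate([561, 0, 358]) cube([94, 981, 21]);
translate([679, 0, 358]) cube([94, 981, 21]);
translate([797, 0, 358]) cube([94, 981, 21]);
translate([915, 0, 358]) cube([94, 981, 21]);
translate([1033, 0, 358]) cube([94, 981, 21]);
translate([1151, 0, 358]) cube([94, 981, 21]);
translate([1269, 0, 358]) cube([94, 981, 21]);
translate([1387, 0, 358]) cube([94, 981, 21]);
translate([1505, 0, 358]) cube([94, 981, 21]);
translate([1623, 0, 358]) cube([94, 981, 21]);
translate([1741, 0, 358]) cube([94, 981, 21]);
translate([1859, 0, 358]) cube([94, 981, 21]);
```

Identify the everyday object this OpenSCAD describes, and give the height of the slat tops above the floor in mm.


A bed frame. The slat-top height is 379 mm.

Four posts, four rails, and a row of slats — a bed frame. Slats sit on the rails at z = 212 + 146 = 358; with slat thickness 21, the top is 379 mm.


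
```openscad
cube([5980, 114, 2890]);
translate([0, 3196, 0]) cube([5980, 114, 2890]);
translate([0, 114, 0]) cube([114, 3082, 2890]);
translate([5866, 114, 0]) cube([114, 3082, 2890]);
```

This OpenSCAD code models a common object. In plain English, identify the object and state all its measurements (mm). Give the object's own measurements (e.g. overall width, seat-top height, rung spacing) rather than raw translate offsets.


The wall frame of a small rectangular building: four walls, each 2890 mm tall and 114 mm thick, enclosing a footprint 5980 mm (x) by 3310 mm (y) outside-to-outside, with no floor or roof. The front and back walls (the −y and +y sides) span the full width; the two side walls fit between them.


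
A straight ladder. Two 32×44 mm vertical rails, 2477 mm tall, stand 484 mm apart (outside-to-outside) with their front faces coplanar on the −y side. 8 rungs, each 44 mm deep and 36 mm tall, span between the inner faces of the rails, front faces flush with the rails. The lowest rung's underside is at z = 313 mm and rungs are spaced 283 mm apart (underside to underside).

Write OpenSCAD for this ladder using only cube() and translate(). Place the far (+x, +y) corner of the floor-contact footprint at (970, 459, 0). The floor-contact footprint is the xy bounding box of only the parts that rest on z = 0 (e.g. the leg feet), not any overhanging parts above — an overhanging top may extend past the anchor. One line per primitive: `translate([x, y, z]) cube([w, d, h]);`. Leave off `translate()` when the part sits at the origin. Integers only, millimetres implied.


// rung span = 484 - 2*32 = 420
// rung[k] z = 313 + k*283
translate([486, 415, 0]) cube([32, 44, 2477]);
translate([938, 415, 0]) cube([32, 44, 2477]);
translate([518, 415, 313]) cube([420, 44, 36]);
translate([518, 415, 596]) cube([420, 44, 36]);
translate([518, 415, 879]) cube([420, 44, 36]);
translate([518, 415, 1162]) cube([420, 44, 36]);
translate([518, 415, 1445]) cube([420, 44, 36]);
translate([518, 415, 1728]) cube([420, 44, 36]);
translate([518, 415, 2011]) cube([420, 44, 36]);
translate([518, 415, 2294]) cube([420, 44, 36]);


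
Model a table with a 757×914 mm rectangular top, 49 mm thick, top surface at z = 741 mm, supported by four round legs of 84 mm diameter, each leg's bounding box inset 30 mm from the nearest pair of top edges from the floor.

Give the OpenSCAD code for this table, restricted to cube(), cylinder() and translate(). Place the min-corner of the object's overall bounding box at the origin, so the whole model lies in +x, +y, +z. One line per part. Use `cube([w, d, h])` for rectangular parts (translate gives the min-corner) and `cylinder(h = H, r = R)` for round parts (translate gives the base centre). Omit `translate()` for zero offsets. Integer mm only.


// leg_h = 741 - 49 = 692
translate([0, 0, 692]) cube([757, 914, 49]);
translate([72, 72, 0]) cylinder(h = 692, r = 42);
translate([685, 72, 0]) cylinder(h = 692, r = 42);
translate([72, 842, 0]) cylinder(h = 692, r = 42);
translate([685, 842, 0]) cylinder(h = 692, r = 42);


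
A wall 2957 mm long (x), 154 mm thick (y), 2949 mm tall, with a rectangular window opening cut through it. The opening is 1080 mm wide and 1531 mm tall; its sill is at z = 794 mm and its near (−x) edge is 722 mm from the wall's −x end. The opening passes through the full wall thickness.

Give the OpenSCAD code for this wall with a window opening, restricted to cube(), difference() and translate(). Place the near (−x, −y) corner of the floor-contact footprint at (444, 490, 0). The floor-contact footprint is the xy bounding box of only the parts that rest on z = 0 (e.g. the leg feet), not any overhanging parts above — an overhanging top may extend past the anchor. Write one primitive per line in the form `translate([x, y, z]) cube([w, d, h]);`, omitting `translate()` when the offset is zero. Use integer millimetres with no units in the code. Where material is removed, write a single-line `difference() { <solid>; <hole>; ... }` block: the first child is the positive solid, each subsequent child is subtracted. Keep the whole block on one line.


difference() { translate([444, 490, 0]) cube([2957, 154, 2949]); translate([1166, 490, 794]) cube([1080, 154, 1531]); }


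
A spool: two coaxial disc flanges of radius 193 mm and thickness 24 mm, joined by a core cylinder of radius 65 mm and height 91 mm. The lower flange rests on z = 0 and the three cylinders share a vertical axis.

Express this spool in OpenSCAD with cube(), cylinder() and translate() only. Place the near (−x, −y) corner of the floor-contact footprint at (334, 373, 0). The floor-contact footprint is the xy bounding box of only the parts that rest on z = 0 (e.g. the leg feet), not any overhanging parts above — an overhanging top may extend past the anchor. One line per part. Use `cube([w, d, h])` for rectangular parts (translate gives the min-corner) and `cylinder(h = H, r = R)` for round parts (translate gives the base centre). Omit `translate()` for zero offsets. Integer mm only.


translate([527, 566, 0]) cylinder(h = 24, r = 193);
translate([527, 566, 24]) cylinder(h = 91, r = 65);
translate([527, 566, 115]) cylinder(h = 24, r = 193);


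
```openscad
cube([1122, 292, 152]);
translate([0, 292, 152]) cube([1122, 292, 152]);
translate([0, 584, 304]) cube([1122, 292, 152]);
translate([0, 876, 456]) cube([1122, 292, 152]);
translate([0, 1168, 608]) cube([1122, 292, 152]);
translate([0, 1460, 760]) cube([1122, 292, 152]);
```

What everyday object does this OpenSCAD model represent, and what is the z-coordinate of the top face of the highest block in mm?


A staircase. The total rise is 912 mm.

6 identical blocks, each offset up and back from the previous — a staircase. Each step is 152 mm tall and there are 6 of them, so the total rise is 6 × 152 = 912 mm.


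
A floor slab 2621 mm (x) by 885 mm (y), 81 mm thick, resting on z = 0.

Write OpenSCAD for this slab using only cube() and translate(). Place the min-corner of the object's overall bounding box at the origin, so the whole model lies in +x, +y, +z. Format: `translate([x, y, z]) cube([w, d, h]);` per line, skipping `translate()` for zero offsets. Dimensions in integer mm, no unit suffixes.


cube([2621, 885, 81]);


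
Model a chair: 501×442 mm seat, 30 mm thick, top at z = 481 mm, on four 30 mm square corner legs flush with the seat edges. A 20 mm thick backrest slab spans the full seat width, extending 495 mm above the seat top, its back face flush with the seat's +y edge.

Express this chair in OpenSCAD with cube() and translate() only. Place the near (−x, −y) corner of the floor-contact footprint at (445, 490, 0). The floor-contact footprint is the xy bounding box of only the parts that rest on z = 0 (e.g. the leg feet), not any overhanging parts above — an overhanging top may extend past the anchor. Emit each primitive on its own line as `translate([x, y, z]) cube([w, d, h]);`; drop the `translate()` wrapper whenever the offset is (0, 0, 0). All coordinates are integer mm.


translate([445, 490, 451]) cube([501, 442, 30]);
translate([445, 490, 0]) cube([30, 30, 451]);
translate([916, 490, 0]) cube([30, 30, 451]);
translate([445, 902, 0]) cube([30, 30, 451]);
translate([916, 902, 0]) cube([30, 30, 451]);
translate([445, 912, 481]) cube([501, 20, 495]);


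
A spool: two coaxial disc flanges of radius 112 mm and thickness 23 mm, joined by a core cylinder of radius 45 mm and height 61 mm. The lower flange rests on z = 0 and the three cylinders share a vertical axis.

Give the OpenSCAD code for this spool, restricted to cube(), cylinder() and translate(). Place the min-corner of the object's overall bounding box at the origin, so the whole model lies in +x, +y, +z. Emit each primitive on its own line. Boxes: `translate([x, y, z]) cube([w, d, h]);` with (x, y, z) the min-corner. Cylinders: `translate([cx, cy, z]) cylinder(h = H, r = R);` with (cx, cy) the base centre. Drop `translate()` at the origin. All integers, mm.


translate([112, 112, 0]) cylinder(h = 23, r = 112);
translate([112, 112, 23]) cylinder(h = 61, r = 45);
translate([112, 112, 84]) cylinder(h = 23, r = 112);


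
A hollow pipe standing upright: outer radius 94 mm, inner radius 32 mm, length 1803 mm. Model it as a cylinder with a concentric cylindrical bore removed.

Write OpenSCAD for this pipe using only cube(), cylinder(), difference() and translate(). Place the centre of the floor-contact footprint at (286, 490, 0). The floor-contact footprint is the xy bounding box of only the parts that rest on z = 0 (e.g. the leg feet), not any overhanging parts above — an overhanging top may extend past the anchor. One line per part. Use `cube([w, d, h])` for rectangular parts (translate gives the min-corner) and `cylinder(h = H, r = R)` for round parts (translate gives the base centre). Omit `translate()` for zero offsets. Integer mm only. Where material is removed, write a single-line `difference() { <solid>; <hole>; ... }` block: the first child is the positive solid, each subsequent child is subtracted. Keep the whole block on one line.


difference() { translate([286, 490, 0]) cylinder(h = 1803, r = 94); translate([286, 490, 0]) cylinder(h = 1803, r = 32); }


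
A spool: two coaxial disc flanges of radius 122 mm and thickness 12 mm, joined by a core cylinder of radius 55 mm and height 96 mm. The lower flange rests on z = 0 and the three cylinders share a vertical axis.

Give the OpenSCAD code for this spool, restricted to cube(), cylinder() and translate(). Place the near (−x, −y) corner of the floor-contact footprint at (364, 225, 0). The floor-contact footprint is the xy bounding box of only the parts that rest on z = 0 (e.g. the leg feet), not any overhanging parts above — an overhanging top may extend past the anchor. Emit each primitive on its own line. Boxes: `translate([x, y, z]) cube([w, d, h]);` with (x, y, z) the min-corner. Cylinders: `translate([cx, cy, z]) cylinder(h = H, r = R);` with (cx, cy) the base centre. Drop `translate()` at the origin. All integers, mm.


translate([486, 347, 0]) cylinder(h = 12, r = 122);
translate([486, 347, 12]) cylinder(h = 96, r = 55);
translate([486, 347, 108]) cylinder(h = 12, r = 122);


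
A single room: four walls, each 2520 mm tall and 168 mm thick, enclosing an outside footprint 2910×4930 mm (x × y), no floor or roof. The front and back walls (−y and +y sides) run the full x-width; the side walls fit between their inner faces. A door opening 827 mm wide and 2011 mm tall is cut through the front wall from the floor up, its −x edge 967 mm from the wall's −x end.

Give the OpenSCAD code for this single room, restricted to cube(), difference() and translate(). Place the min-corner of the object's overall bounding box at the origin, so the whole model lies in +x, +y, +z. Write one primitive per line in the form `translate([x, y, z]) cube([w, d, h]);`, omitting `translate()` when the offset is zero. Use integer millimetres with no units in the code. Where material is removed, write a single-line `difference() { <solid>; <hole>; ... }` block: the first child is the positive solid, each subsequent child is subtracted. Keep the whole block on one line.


difference() { cube([2910, 168, 2520]); translate([967, 0, 0]) cube([827, 168, 2011]); }
translate([0, 4762, 0]) cube([2910, 168, 2520]);
translate([0, 168, 0]) cube([168, 4594, 2520]);
translate([2742, 168, 0]) cube([168, 4594, 2520]);


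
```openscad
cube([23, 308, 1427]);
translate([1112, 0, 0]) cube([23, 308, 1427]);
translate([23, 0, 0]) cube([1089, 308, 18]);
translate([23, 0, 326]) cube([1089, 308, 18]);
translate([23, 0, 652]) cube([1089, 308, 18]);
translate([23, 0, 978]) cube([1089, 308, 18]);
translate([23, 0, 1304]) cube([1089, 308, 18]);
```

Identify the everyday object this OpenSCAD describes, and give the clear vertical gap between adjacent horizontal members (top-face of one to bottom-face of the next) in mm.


A bookshelf. The clear shelf gap is 308 mm.

Two tall side panels with 5 horizontal boards between them — a bookshelf. The first two shelf undersides are at z = 0 and z = 326; with shelf thickness 18, the clear gap is 326 − 0 − 18 = 308 mm.
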